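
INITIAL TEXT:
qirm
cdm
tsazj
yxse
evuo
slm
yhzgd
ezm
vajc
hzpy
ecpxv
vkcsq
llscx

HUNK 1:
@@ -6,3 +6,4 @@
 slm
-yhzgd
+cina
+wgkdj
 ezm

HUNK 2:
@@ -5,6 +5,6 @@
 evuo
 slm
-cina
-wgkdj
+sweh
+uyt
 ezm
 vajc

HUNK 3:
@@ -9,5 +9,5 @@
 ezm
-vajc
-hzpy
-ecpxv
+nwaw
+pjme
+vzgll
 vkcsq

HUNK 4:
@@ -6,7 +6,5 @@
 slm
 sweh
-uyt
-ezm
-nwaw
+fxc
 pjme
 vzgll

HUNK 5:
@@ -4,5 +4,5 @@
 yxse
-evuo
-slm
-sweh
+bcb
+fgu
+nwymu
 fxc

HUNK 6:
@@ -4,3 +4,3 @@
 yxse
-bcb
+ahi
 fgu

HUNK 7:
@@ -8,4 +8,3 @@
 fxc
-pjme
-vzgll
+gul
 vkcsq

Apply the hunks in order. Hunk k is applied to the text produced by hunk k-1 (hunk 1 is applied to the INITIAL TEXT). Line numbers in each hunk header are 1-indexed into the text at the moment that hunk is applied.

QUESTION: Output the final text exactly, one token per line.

Answer: qirm
cdm
tsazj
yxse
ahi
fgu
nwymu
fxc
gul
vkcsq
llscx

Derivation:
Hunk 1: at line 6 remove [yhzgd] add [cina,wgkdj] -> 14 lines: qirm cdm tsazj yxse evuo slm cina wgkdj ezm vajc hzpy ecpxv vkcsq llscx
Hunk 2: at line 5 remove [cina,wgkdj] add [sweh,uyt] -> 14 lines: qirm cdm tsazj yxse evuo slm sweh uyt ezm vajc hzpy ecpxv vkcsq llscx
Hunk 3: at line 9 remove [vajc,hzpy,ecpxv] add [nwaw,pjme,vzgll] -> 14 lines: qirm cdm tsazj yxse evuo slm sweh uyt ezm nwaw pjme vzgll vkcsq llscx
Hunk 4: at line 6 remove [uyt,ezm,nwaw] add [fxc] -> 12 lines: qirm cdm tsazj yxse evuo slm sweh fxc pjme vzgll vkcsq llscx
Hunk 5: at line 4 remove [evuo,slm,sweh] add [bcb,fgu,nwymu] -> 12 lines: qirm cdm tsazj yxse bcb fgu nwymu fxc pjme vzgll vkcsq llscx
Hunk 6: at line 4 remove [bcb] add [ahi] -> 12 lines: qirm cdm tsazj yxse ahi fgu nwymu fxc pjme vzgll vkcsq llscx
Hunk 7: at line 8 remove [pjme,vzgll] add [gul] -> 11 lines: qirm cdm tsazj yxse ahi fgu nwymu fxc gul vkcsq llscx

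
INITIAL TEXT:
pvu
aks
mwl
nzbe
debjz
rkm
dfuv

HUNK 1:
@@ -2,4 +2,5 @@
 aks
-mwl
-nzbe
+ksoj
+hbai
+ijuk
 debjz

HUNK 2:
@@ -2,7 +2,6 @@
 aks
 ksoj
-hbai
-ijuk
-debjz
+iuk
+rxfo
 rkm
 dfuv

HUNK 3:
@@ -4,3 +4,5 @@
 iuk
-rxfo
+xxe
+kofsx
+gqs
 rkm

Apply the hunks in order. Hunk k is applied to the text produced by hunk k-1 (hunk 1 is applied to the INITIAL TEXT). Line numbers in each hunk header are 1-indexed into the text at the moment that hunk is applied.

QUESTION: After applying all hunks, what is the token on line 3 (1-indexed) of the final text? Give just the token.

Answer: ksoj

Derivation:
Hunk 1: at line 2 remove [mwl,nzbe] add [ksoj,hbai,ijuk] -> 8 lines: pvu aks ksoj hbai ijuk debjz rkm dfuv
Hunk 2: at line 2 remove [hbai,ijuk,debjz] add [iuk,rxfo] -> 7 lines: pvu aks ksoj iuk rxfo rkm dfuv
Hunk 3: at line 4 remove [rxfo] add [xxe,kofsx,gqs] -> 9 lines: pvu aks ksoj iuk xxe kofsx gqs rkm dfuv
Final line 3: ksoj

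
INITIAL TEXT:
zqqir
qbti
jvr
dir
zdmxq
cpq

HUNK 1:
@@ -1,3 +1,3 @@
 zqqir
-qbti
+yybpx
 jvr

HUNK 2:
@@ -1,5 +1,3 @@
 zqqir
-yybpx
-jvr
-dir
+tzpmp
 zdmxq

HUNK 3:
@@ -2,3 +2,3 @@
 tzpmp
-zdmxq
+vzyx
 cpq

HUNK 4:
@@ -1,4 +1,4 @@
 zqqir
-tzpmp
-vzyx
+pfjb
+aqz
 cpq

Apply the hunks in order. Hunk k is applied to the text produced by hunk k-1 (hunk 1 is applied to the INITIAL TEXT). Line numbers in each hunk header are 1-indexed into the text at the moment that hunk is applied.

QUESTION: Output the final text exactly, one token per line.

Answer: zqqir
pfjb
aqz
cpq

Derivation:
Hunk 1: at line 1 remove [qbti] add [yybpx] -> 6 lines: zqqir yybpx jvr dir zdmxq cpq
Hunk 2: at line 1 remove [yybpx,jvr,dir] add [tzpmp] -> 4 lines: zqqir tzpmp zdmxq cpq
Hunk 3: at line 2 remove [zdmxq] add [vzyx] -> 4 lines: zqqir tzpmp vzyx cpq
Hunk 4: at line 1 remove [tzpmp,vzyx] add [pfjb,aqz] -> 4 lines: zqqir pfjb aqz cpq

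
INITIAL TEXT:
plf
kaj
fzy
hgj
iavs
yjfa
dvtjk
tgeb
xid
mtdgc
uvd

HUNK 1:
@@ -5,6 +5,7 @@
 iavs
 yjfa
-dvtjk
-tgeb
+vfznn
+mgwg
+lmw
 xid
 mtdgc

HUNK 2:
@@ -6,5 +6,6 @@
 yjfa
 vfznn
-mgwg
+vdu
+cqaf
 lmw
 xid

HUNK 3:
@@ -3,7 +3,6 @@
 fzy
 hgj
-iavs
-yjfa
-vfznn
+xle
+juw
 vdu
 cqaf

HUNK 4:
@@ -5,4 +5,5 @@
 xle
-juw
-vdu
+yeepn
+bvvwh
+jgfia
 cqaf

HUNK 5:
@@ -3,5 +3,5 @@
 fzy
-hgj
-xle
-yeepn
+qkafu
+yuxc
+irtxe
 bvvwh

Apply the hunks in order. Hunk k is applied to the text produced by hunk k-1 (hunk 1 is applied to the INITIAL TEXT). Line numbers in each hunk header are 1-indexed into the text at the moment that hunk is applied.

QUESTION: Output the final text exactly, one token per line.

Hunk 1: at line 5 remove [dvtjk,tgeb] add [vfznn,mgwg,lmw] -> 12 lines: plf kaj fzy hgj iavs yjfa vfznn mgwg lmw xid mtdgc uvd
Hunk 2: at line 6 remove [mgwg] add [vdu,cqaf] -> 13 lines: plf kaj fzy hgj iavs yjfa vfznn vdu cqaf lmw xid mtdgc uvd
Hunk 3: at line 3 remove [iavs,yjfa,vfznn] add [xle,juw] -> 12 lines: plf kaj fzy hgj xle juw vdu cqaf lmw xid mtdgc uvd
Hunk 4: at line 5 remove [juw,vdu] add [yeepn,bvvwh,jgfia] -> 13 lines: plf kaj fzy hgj xle yeepn bvvwh jgfia cqaf lmw xid mtdgc uvd
Hunk 5: at line 3 remove [hgj,xle,yeepn] add [qkafu,yuxc,irtxe] -> 13 lines: plf kaj fzy qkafu yuxc irtxe bvvwh jgfia cqaf lmw xid mtdgc uvd

Answer: plf
kaj
fzy
qkafu
yuxc
irtxe
bvvwh
jgfia
cqaf
lmw
xid
mtdgc
uvd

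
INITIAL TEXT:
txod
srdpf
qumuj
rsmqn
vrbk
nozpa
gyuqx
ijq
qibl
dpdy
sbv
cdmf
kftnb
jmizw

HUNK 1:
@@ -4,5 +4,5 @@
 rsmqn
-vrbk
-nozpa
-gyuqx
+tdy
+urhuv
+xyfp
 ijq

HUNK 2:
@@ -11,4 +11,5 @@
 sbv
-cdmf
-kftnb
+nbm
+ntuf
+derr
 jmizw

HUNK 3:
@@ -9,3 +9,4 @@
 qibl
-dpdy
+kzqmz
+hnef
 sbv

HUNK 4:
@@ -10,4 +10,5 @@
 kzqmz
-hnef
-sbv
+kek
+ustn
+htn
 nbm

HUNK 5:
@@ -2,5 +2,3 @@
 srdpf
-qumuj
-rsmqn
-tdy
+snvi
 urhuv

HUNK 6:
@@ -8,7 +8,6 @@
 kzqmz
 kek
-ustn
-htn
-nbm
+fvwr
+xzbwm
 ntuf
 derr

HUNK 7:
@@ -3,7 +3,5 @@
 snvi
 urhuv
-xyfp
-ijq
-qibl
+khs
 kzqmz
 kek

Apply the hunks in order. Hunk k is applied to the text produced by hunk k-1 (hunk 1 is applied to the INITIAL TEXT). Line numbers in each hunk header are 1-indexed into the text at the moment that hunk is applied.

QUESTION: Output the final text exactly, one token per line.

Hunk 1: at line 4 remove [vrbk,nozpa,gyuqx] add [tdy,urhuv,xyfp] -> 14 lines: txod srdpf qumuj rsmqn tdy urhuv xyfp ijq qibl dpdy sbv cdmf kftnb jmizw
Hunk 2: at line 11 remove [cdmf,kftnb] add [nbm,ntuf,derr] -> 15 lines: txod srdpf qumuj rsmqn tdy urhuv xyfp ijq qibl dpdy sbv nbm ntuf derr jmizw
Hunk 3: at line 9 remove [dpdy] add [kzqmz,hnef] -> 16 lines: txod srdpf qumuj rsmqn tdy urhuv xyfp ijq qibl kzqmz hnef sbv nbm ntuf derr jmizw
Hunk 4: at line 10 remove [hnef,sbv] add [kek,ustn,htn] -> 17 lines: txod srdpf qumuj rsmqn tdy urhuv xyfp ijq qibl kzqmz kek ustn htn nbm ntuf derr jmizw
Hunk 5: at line 2 remove [qumuj,rsmqn,tdy] add [snvi] -> 15 lines: txod srdpf snvi urhuv xyfp ijq qibl kzqmz kek ustn htn nbm ntuf derr jmizw
Hunk 6: at line 8 remove [ustn,htn,nbm] add [fvwr,xzbwm] -> 14 lines: txod srdpf snvi urhuv xyfp ijq qibl kzqmz kek fvwr xzbwm ntuf derr jmizw
Hunk 7: at line 3 remove [xyfp,ijq,qibl] add [khs] -> 12 lines: txod srdpf snvi urhuv khs kzqmz kek fvwr xzbwm ntuf derr jmizw

Answer: txod
srdpf
snvi
urhuv
khs
kzqmz
kek
fvwr
xzbwm
ntuf
derr
jmizw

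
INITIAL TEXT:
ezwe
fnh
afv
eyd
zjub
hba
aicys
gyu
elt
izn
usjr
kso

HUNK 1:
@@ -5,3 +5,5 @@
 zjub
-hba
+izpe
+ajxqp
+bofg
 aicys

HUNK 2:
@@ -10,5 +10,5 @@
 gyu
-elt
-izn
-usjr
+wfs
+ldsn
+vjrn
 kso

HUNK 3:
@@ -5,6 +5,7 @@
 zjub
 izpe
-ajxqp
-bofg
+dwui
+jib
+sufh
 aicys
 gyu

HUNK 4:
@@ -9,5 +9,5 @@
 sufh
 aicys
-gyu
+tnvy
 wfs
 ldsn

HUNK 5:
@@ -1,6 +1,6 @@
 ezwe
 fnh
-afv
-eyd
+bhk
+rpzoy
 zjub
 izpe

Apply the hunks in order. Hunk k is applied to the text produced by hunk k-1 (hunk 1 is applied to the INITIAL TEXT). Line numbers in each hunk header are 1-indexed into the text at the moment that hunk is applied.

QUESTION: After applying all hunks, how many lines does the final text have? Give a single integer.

Hunk 1: at line 5 remove [hba] add [izpe,ajxqp,bofg] -> 14 lines: ezwe fnh afv eyd zjub izpe ajxqp bofg aicys gyu elt izn usjr kso
Hunk 2: at line 10 remove [elt,izn,usjr] add [wfs,ldsn,vjrn] -> 14 lines: ezwe fnh afv eyd zjub izpe ajxqp bofg aicys gyu wfs ldsn vjrn kso
Hunk 3: at line 5 remove [ajxqp,bofg] add [dwui,jib,sufh] -> 15 lines: ezwe fnh afv eyd zjub izpe dwui jib sufh aicys gyu wfs ldsn vjrn kso
Hunk 4: at line 9 remove [gyu] add [tnvy] -> 15 lines: ezwe fnh afv eyd zjub izpe dwui jib sufh aicys tnvy wfs ldsn vjrn kso
Hunk 5: at line 1 remove [afv,eyd] add [bhk,rpzoy] -> 15 lines: ezwe fnh bhk rpzoy zjub izpe dwui jib sufh aicys tnvy wfs ldsn vjrn kso
Final line count: 15

Answer: 15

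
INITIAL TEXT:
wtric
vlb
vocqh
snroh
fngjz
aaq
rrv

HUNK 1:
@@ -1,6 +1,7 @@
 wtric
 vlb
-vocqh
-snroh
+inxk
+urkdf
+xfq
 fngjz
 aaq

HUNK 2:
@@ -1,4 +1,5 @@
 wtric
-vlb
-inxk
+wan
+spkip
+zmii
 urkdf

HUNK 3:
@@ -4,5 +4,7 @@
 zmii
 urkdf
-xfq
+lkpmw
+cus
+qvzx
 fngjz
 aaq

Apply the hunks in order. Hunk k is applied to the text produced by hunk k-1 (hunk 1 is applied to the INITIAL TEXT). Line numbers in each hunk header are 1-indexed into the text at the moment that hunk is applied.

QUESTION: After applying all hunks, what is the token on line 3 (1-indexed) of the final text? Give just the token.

Answer: spkip

Derivation:
Hunk 1: at line 1 remove [vocqh,snroh] add [inxk,urkdf,xfq] -> 8 lines: wtric vlb inxk urkdf xfq fngjz aaq rrv
Hunk 2: at line 1 remove [vlb,inxk] add [wan,spkip,zmii] -> 9 lines: wtric wan spkip zmii urkdf xfq fngjz aaq rrv
Hunk 3: at line 4 remove [xfq] add [lkpmw,cus,qvzx] -> 11 lines: wtric wan spkip zmii urkdf lkpmw cus qvzx fngjz aaq rrv
Final line 3: spkip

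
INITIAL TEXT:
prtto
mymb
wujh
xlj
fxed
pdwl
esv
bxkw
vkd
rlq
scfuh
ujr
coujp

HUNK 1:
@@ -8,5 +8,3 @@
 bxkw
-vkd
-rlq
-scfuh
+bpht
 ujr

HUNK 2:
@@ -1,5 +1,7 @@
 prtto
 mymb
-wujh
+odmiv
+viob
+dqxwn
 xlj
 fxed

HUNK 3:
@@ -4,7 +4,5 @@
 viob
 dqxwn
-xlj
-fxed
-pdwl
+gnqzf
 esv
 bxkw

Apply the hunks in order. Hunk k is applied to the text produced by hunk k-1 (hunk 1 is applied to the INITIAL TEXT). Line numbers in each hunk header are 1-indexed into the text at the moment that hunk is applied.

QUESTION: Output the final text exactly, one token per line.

Answer: prtto
mymb
odmiv
viob
dqxwn
gnqzf
esv
bxkw
bpht
ujr
coujp

Derivation:
Hunk 1: at line 8 remove [vkd,rlq,scfuh] add [bpht] -> 11 lines: prtto mymb wujh xlj fxed pdwl esv bxkw bpht ujr coujp
Hunk 2: at line 1 remove [wujh] add [odmiv,viob,dqxwn] -> 13 lines: prtto mymb odmiv viob dqxwn xlj fxed pdwl esv bxkw bpht ujr coujp
Hunk 3: at line 4 remove [xlj,fxed,pdwl] add [gnqzf] -> 11 lines: prtto mymb odmiv viob dqxwn gnqzf esv bxkw bpht ujr coujp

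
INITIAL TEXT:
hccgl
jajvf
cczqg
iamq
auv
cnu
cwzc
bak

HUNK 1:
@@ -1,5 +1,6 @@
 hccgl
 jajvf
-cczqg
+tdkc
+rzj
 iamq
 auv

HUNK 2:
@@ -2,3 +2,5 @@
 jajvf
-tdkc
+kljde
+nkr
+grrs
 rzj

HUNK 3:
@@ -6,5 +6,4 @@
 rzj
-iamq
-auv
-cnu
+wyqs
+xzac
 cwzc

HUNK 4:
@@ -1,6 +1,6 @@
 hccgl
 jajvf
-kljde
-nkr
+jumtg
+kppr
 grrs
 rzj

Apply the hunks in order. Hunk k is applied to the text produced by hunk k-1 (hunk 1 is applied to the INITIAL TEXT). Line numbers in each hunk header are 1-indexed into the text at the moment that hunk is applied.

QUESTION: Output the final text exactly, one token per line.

Answer: hccgl
jajvf
jumtg
kppr
grrs
rzj
wyqs
xzac
cwzc
bak

Derivation:
Hunk 1: at line 1 remove [cczqg] add [tdkc,rzj] -> 9 lines: hccgl jajvf tdkc rzj iamq auv cnu cwzc bak
Hunk 2: at line 2 remove [tdkc] add [kljde,nkr,grrs] -> 11 lines: hccgl jajvf kljde nkr grrs rzj iamq auv cnu cwzc bak
Hunk 3: at line 6 remove [iamq,auv,cnu] add [wyqs,xzac] -> 10 lines: hccgl jajvf kljde nkr grrs rzj wyqs xzac cwzc bak
Hunk 4: at line 1 remove [kljde,nkr] add [jumtg,kppr] -> 10 lines: hccgl jajvf jumtg kppr grrs rzj wyqs xzac cwzc bak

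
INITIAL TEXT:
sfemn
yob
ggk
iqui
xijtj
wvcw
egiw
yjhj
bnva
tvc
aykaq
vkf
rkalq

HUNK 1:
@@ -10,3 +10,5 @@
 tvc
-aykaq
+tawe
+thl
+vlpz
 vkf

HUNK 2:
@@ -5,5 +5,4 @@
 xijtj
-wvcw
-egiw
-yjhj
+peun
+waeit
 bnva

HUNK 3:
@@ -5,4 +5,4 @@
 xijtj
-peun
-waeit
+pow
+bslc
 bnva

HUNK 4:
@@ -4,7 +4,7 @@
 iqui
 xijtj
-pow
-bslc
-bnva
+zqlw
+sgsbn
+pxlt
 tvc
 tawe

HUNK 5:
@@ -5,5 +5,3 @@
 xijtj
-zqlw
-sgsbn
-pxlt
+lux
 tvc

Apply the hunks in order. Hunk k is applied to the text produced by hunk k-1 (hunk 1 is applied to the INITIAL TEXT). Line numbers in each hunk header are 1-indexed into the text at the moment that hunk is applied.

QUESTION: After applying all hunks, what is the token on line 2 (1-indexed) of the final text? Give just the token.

Answer: yob

Derivation:
Hunk 1: at line 10 remove [aykaq] add [tawe,thl,vlpz] -> 15 lines: sfemn yob ggk iqui xijtj wvcw egiw yjhj bnva tvc tawe thl vlpz vkf rkalq
Hunk 2: at line 5 remove [wvcw,egiw,yjhj] add [peun,waeit] -> 14 lines: sfemn yob ggk iqui xijtj peun waeit bnva tvc tawe thl vlpz vkf rkalq
Hunk 3: at line 5 remove [peun,waeit] add [pow,bslc] -> 14 lines: sfemn yob ggk iqui xijtj pow bslc bnva tvc tawe thl vlpz vkf rkalq
Hunk 4: at line 4 remove [pow,bslc,bnva] add [zqlw,sgsbn,pxlt] -> 14 lines: sfemn yob ggk iqui xijtj zqlw sgsbn pxlt tvc tawe thl vlpz vkf rkalq
Hunk 5: at line 5 remove [zqlw,sgsbn,pxlt] add [lux] -> 12 lines: sfemn yob ggk iqui xijtj lux tvc tawe thl vlpz vkf rkalq
Final line 2: yob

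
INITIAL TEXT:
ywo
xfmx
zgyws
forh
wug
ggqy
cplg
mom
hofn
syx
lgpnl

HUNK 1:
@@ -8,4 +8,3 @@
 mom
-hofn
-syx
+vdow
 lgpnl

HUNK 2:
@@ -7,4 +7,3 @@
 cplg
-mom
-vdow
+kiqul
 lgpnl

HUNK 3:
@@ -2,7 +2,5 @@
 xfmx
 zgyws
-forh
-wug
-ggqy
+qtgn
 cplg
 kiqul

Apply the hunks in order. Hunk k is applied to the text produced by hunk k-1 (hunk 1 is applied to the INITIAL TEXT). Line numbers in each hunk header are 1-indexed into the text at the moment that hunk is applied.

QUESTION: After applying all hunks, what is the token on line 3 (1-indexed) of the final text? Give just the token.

Hunk 1: at line 8 remove [hofn,syx] add [vdow] -> 10 lines: ywo xfmx zgyws forh wug ggqy cplg mom vdow lgpnl
Hunk 2: at line 7 remove [mom,vdow] add [kiqul] -> 9 lines: ywo xfmx zgyws forh wug ggqy cplg kiqul lgpnl
Hunk 3: at line 2 remove [forh,wug,ggqy] add [qtgn] -> 7 lines: ywo xfmx zgyws qtgn cplg kiqul lgpnl
Final line 3: zgyws

Answer: zgyws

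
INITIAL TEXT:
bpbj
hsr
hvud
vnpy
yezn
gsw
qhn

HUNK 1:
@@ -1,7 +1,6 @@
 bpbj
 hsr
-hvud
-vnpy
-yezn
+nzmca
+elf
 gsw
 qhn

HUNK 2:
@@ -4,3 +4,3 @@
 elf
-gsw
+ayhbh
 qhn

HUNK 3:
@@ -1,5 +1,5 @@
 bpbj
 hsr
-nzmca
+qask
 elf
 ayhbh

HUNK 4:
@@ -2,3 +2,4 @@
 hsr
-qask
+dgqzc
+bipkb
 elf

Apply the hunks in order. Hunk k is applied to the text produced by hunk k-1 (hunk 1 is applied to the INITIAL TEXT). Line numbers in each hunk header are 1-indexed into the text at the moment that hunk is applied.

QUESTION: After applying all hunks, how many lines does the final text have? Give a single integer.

Answer: 7

Derivation:
Hunk 1: at line 1 remove [hvud,vnpy,yezn] add [nzmca,elf] -> 6 lines: bpbj hsr nzmca elf gsw qhn
Hunk 2: at line 4 remove [gsw] add [ayhbh] -> 6 lines: bpbj hsr nzmca elf ayhbh qhn
Hunk 3: at line 1 remove [nzmca] add [qask] -> 6 lines: bpbj hsr qask elf ayhbh qhn
Hunk 4: at line 2 remove [qask] add [dgqzc,bipkb] -> 7 lines: bpbj hsr dgqzc bipkb elf ayhbh qhn
Final line count: 7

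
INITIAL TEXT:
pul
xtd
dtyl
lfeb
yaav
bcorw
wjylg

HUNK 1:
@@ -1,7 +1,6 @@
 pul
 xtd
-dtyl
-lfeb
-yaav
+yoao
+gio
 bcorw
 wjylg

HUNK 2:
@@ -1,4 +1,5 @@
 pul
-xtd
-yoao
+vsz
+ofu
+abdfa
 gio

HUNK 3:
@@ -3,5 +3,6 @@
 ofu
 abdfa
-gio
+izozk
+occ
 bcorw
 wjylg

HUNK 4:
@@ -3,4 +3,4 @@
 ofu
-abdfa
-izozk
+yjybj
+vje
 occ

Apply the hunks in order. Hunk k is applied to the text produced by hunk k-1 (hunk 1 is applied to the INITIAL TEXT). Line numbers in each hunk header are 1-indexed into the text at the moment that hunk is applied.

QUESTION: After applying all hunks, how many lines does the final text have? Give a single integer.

Hunk 1: at line 1 remove [dtyl,lfeb,yaav] add [yoao,gio] -> 6 lines: pul xtd yoao gio bcorw wjylg
Hunk 2: at line 1 remove [xtd,yoao] add [vsz,ofu,abdfa] -> 7 lines: pul vsz ofu abdfa gio bcorw wjylg
Hunk 3: at line 3 remove [gio] add [izozk,occ] -> 8 lines: pul vsz ofu abdfa izozk occ bcorw wjylg
Hunk 4: at line 3 remove [abdfa,izozk] add [yjybj,vje] -> 8 lines: pul vsz ofu yjybj vje occ bcorw wjylg
Final line count: 8

Answer: 8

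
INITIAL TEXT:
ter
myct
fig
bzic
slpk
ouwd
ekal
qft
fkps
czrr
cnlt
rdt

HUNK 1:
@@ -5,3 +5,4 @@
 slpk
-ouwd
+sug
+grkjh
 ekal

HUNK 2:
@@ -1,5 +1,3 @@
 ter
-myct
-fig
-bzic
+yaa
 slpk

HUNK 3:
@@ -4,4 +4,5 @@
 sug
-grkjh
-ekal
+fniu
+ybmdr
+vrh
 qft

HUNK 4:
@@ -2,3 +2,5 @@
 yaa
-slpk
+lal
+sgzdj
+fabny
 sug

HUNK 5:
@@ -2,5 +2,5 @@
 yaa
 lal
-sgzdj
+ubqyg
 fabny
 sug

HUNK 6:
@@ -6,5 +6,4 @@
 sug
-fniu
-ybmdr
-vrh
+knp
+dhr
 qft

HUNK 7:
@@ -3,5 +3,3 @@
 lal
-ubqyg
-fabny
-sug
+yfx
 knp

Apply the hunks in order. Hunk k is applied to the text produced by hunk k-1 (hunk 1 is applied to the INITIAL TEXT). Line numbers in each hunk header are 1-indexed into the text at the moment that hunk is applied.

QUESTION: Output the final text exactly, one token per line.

Hunk 1: at line 5 remove [ouwd] add [sug,grkjh] -> 13 lines: ter myct fig bzic slpk sug grkjh ekal qft fkps czrr cnlt rdt
Hunk 2: at line 1 remove [myct,fig,bzic] add [yaa] -> 11 lines: ter yaa slpk sug grkjh ekal qft fkps czrr cnlt rdt
Hunk 3: at line 4 remove [grkjh,ekal] add [fniu,ybmdr,vrh] -> 12 lines: ter yaa slpk sug fniu ybmdr vrh qft fkps czrr cnlt rdt
Hunk 4: at line 2 remove [slpk] add [lal,sgzdj,fabny] -> 14 lines: ter yaa lal sgzdj fabny sug fniu ybmdr vrh qft fkps czrr cnlt rdt
Hunk 5: at line 2 remove [sgzdj] add [ubqyg] -> 14 lines: ter yaa lal ubqyg fabny sug fniu ybmdr vrh qft fkps czrr cnlt rdt
Hunk 6: at line 6 remove [fniu,ybmdr,vrh] add [knp,dhr] -> 13 lines: ter yaa lal ubqyg fabny sug knp dhr qft fkps czrr cnlt rdt
Hunk 7: at line 3 remove [ubqyg,fabny,sug] add [yfx] -> 11 lines: ter yaa lal yfx knp dhr qft fkps czrr cnlt rdt

Answer: ter
yaa
lal
yfx
knp
dhr
qft
fkps
czrr
cnlt
rdt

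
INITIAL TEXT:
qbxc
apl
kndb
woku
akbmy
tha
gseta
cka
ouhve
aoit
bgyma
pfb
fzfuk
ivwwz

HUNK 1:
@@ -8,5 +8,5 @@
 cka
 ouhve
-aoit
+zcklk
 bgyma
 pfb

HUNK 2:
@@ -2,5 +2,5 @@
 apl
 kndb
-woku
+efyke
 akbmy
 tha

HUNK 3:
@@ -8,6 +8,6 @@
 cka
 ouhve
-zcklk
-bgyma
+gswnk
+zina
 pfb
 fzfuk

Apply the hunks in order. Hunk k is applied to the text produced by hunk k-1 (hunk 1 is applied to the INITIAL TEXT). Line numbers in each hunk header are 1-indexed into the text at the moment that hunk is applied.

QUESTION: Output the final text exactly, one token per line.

Hunk 1: at line 8 remove [aoit] add [zcklk] -> 14 lines: qbxc apl kndb woku akbmy tha gseta cka ouhve zcklk bgyma pfb fzfuk ivwwz
Hunk 2: at line 2 remove [woku] add [efyke] -> 14 lines: qbxc apl kndb efyke akbmy tha gseta cka ouhve zcklk bgyma pfb fzfuk ivwwz
Hunk 3: at line 8 remove [zcklk,bgyma] add [gswnk,zina] -> 14 lines: qbxc apl kndb efyke akbmy tha gseta cka ouhve gswnk zina pfb fzfuk ivwwz

Answer: qbxc
apl
kndb
efyke
akbmy
tha
gseta
cka
ouhve
gswnk
zina
pfb
fzfuk
ivwwz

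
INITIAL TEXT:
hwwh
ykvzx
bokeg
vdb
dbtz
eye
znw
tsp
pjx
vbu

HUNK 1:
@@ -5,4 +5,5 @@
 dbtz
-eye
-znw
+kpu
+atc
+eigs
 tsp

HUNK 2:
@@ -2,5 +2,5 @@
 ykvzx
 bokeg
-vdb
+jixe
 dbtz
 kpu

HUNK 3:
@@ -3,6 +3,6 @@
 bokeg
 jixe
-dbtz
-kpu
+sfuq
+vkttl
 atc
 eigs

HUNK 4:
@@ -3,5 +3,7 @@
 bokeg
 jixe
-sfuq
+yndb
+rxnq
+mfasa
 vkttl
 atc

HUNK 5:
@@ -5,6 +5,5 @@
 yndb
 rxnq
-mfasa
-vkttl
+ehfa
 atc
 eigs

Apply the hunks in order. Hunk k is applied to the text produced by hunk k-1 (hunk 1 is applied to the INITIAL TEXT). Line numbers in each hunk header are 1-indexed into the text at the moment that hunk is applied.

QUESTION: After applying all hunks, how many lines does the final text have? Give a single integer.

Hunk 1: at line 5 remove [eye,znw] add [kpu,atc,eigs] -> 11 lines: hwwh ykvzx bokeg vdb dbtz kpu atc eigs tsp pjx vbu
Hunk 2: at line 2 remove [vdb] add [jixe] -> 11 lines: hwwh ykvzx bokeg jixe dbtz kpu atc eigs tsp pjx vbu
Hunk 3: at line 3 remove [dbtz,kpu] add [sfuq,vkttl] -> 11 lines: hwwh ykvzx bokeg jixe sfuq vkttl atc eigs tsp pjx vbu
Hunk 4: at line 3 remove [sfuq] add [yndb,rxnq,mfasa] -> 13 lines: hwwh ykvzx bokeg jixe yndb rxnq mfasa vkttl atc eigs tsp pjx vbu
Hunk 5: at line 5 remove [mfasa,vkttl] add [ehfa] -> 12 lines: hwwh ykvzx bokeg jixe yndb rxnq ehfa atc eigs tsp pjx vbu
Final line count: 12

Answer: 12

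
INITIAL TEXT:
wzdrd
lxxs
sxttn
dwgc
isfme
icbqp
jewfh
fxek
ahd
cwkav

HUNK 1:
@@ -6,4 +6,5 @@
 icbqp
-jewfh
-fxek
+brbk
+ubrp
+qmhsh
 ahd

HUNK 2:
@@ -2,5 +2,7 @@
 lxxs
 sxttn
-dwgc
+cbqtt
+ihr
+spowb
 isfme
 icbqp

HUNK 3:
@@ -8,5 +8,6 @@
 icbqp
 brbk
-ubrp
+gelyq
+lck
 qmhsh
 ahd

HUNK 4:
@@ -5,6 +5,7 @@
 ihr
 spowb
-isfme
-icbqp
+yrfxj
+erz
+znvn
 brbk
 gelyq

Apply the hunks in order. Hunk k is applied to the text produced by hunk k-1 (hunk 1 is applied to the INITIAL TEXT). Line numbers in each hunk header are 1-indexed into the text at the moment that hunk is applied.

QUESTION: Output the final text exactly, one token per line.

Answer: wzdrd
lxxs
sxttn
cbqtt
ihr
spowb
yrfxj
erz
znvn
brbk
gelyq
lck
qmhsh
ahd
cwkav

Derivation:
Hunk 1: at line 6 remove [jewfh,fxek] add [brbk,ubrp,qmhsh] -> 11 lines: wzdrd lxxs sxttn dwgc isfme icbqp brbk ubrp qmhsh ahd cwkav
Hunk 2: at line 2 remove [dwgc] add [cbqtt,ihr,spowb] -> 13 lines: wzdrd lxxs sxttn cbqtt ihr spowb isfme icbqp brbk ubrp qmhsh ahd cwkav
Hunk 3: at line 8 remove [ubrp] add [gelyq,lck] -> 14 lines: wzdrd lxxs sxttn cbqtt ihr spowb isfme icbqp brbk gelyq lck qmhsh ahd cwkav
Hunk 4: at line 5 remove [isfme,icbqp] add [yrfxj,erz,znvn] -> 15 lines: wzdrd lxxs sxttn cbqtt ihr spowb yrfxj erz znvn brbk gelyq lck qmhsh ahd cwkav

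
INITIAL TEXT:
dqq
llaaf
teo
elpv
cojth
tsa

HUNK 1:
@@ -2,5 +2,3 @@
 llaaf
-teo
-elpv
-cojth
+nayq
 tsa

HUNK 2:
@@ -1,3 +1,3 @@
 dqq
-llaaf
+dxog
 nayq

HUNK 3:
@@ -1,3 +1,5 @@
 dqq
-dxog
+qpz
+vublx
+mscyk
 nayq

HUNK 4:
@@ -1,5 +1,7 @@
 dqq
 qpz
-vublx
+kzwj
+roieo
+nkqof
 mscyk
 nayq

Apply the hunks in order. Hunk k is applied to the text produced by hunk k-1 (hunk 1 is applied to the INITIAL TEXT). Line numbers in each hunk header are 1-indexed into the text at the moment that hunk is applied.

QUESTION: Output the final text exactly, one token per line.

Hunk 1: at line 2 remove [teo,elpv,cojth] add [nayq] -> 4 lines: dqq llaaf nayq tsa
Hunk 2: at line 1 remove [llaaf] add [dxog] -> 4 lines: dqq dxog nayq tsa
Hunk 3: at line 1 remove [dxog] add [qpz,vublx,mscyk] -> 6 lines: dqq qpz vublx mscyk nayq tsa
Hunk 4: at line 1 remove [vublx] add [kzwj,roieo,nkqof] -> 8 lines: dqq qpz kzwj roieo nkqof mscyk nayq tsa

Answer: dqq
qpz
kzwj
roieo
nkqof
mscyk
nayq
tsa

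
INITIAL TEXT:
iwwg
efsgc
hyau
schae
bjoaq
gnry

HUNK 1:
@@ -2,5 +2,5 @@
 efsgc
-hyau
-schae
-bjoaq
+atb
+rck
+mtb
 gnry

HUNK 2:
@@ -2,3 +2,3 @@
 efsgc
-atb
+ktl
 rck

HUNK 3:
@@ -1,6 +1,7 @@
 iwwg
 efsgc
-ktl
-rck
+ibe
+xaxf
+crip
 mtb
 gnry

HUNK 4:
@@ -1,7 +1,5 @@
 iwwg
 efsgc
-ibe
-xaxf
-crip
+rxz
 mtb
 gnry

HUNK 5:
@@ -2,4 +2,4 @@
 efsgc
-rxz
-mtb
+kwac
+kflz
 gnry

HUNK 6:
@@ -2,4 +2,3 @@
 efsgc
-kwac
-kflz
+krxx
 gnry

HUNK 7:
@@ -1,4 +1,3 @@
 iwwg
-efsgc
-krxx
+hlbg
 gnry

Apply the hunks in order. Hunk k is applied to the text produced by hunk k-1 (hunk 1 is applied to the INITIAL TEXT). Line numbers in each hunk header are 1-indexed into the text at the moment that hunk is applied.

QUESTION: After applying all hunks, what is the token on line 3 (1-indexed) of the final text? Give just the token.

Hunk 1: at line 2 remove [hyau,schae,bjoaq] add [atb,rck,mtb] -> 6 lines: iwwg efsgc atb rck mtb gnry
Hunk 2: at line 2 remove [atb] add [ktl] -> 6 lines: iwwg efsgc ktl rck mtb gnry
Hunk 3: at line 1 remove [ktl,rck] add [ibe,xaxf,crip] -> 7 lines: iwwg efsgc ibe xaxf crip mtb gnry
Hunk 4: at line 1 remove [ibe,xaxf,crip] add [rxz] -> 5 lines: iwwg efsgc rxz mtb gnry
Hunk 5: at line 2 remove [rxz,mtb] add [kwac,kflz] -> 5 lines: iwwg efsgc kwac kflz gnry
Hunk 6: at line 2 remove [kwac,kflz] add [krxx] -> 4 lines: iwwg efsgc krxx gnry
Hunk 7: at line 1 remove [efsgc,krxx] add [hlbg] -> 3 lines: iwwg hlbg gnry
Final line 3: gnry

Answer: gnry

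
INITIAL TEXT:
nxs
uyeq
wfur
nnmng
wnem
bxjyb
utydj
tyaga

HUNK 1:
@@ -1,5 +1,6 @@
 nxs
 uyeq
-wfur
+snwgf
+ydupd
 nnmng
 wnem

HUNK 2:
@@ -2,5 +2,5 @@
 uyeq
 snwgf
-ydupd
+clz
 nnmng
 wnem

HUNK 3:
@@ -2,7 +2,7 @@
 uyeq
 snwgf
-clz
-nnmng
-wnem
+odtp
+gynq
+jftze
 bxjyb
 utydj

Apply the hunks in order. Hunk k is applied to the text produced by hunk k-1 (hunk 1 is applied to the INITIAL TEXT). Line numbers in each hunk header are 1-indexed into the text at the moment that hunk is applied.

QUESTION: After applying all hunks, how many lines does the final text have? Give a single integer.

Answer: 9

Derivation:
Hunk 1: at line 1 remove [wfur] add [snwgf,ydupd] -> 9 lines: nxs uyeq snwgf ydupd nnmng wnem bxjyb utydj tyaga
Hunk 2: at line 2 remove [ydupd] add [clz] -> 9 lines: nxs uyeq snwgf clz nnmng wnem bxjyb utydj tyaga
Hunk 3: at line 2 remove [clz,nnmng,wnem] add [odtp,gynq,jftze] -> 9 lines: nxs uyeq snwgf odtp gynq jftze bxjyb utydj tyaga
Final line count: 9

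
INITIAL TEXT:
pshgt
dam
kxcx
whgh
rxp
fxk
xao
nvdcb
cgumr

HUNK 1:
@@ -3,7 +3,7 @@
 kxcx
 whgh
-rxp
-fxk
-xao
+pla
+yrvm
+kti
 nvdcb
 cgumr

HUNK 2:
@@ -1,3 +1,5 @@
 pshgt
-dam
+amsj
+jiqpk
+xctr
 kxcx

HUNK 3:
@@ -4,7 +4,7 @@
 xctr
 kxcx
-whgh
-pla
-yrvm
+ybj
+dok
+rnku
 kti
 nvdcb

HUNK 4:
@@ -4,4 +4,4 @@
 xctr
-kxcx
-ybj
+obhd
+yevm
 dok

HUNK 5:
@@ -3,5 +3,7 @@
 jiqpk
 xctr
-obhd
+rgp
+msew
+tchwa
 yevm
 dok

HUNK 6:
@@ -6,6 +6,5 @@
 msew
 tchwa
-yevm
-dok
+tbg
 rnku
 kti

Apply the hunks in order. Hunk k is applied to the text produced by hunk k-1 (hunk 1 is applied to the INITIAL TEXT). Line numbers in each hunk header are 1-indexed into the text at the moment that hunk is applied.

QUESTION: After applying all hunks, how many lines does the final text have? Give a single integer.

Hunk 1: at line 3 remove [rxp,fxk,xao] add [pla,yrvm,kti] -> 9 lines: pshgt dam kxcx whgh pla yrvm kti nvdcb cgumr
Hunk 2: at line 1 remove [dam] add [amsj,jiqpk,xctr] -> 11 lines: pshgt amsj jiqpk xctr kxcx whgh pla yrvm kti nvdcb cgumr
Hunk 3: at line 4 remove [whgh,pla,yrvm] add [ybj,dok,rnku] -> 11 lines: pshgt amsj jiqpk xctr kxcx ybj dok rnku kti nvdcb cgumr
Hunk 4: at line 4 remove [kxcx,ybj] add [obhd,yevm] -> 11 lines: pshgt amsj jiqpk xctr obhd yevm dok rnku kti nvdcb cgumr
Hunk 5: at line 3 remove [obhd] add [rgp,msew,tchwa] -> 13 lines: pshgt amsj jiqpk xctr rgp msew tchwa yevm dok rnku kti nvdcb cgumr
Hunk 6: at line 6 remove [yevm,dok] add [tbg] -> 12 lines: pshgt amsj jiqpk xctr rgp msew tchwa tbg rnku kti nvdcb cgumr
Final line count: 12

Answer: 12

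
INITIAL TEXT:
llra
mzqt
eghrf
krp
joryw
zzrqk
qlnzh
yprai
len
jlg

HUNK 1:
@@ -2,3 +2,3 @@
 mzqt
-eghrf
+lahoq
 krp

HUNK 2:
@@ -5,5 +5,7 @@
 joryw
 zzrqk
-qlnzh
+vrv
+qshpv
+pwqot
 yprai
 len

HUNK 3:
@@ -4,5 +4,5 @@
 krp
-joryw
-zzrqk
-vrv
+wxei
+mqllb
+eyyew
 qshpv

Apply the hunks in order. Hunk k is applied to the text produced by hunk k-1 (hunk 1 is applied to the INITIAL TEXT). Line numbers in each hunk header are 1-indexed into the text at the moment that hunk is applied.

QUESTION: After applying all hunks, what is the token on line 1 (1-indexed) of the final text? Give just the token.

Hunk 1: at line 2 remove [eghrf] add [lahoq] -> 10 lines: llra mzqt lahoq krp joryw zzrqk qlnzh yprai len jlg
Hunk 2: at line 5 remove [qlnzh] add [vrv,qshpv,pwqot] -> 12 lines: llra mzqt lahoq krp joryw zzrqk vrv qshpv pwqot yprai len jlg
Hunk 3: at line 4 remove [joryw,zzrqk,vrv] add [wxei,mqllb,eyyew] -> 12 lines: llra mzqt lahoq krp wxei mqllb eyyew qshpv pwqot yprai len jlg
Final line 1: llra

Answer: llra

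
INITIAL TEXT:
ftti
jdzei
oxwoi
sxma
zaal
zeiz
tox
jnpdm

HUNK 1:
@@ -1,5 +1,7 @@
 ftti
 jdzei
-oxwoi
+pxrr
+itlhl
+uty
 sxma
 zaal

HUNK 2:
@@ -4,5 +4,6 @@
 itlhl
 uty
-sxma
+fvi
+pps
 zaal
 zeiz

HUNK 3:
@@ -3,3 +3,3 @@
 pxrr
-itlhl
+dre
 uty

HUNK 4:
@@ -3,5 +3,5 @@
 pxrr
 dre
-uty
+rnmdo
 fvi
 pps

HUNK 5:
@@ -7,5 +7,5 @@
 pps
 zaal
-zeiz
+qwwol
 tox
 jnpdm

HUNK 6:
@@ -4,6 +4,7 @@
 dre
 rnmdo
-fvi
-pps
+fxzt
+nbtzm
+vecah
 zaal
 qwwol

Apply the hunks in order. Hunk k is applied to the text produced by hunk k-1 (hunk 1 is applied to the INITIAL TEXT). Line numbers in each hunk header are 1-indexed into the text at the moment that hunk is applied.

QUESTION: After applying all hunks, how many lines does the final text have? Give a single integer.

Answer: 12

Derivation:
Hunk 1: at line 1 remove [oxwoi] add [pxrr,itlhl,uty] -> 10 lines: ftti jdzei pxrr itlhl uty sxma zaal zeiz tox jnpdm
Hunk 2: at line 4 remove [sxma] add [fvi,pps] -> 11 lines: ftti jdzei pxrr itlhl uty fvi pps zaal zeiz tox jnpdm
Hunk 3: at line 3 remove [itlhl] add [dre] -> 11 lines: ftti jdzei pxrr dre uty fvi pps zaal zeiz tox jnpdm
Hunk 4: at line 3 remove [uty] add [rnmdo] -> 11 lines: ftti jdzei pxrr dre rnmdo fvi pps zaal zeiz tox jnpdm
Hunk 5: at line 7 remove [zeiz] add [qwwol] -> 11 lines: ftti jdzei pxrr dre rnmdo fvi pps zaal qwwol tox jnpdm
Hunk 6: at line 4 remove [fvi,pps] add [fxzt,nbtzm,vecah] -> 12 lines: ftti jdzei pxrr dre rnmdo fxzt nbtzm vecah zaal qwwol tox jnpdm
Final line count: 12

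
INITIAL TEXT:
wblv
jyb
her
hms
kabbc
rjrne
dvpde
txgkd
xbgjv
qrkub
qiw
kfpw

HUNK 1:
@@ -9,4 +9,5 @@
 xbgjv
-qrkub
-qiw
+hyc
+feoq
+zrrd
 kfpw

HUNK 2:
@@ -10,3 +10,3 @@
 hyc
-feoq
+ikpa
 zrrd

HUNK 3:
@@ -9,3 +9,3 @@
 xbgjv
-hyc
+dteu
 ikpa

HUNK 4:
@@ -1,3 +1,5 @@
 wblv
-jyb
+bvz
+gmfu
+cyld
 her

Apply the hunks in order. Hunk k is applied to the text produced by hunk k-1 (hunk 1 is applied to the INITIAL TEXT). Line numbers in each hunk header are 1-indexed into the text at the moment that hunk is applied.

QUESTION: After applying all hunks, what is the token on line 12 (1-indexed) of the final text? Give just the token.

Answer: dteu

Derivation:
Hunk 1: at line 9 remove [qrkub,qiw] add [hyc,feoq,zrrd] -> 13 lines: wblv jyb her hms kabbc rjrne dvpde txgkd xbgjv hyc feoq zrrd kfpw
Hunk 2: at line 10 remove [feoq] add [ikpa] -> 13 lines: wblv jyb her hms kabbc rjrne dvpde txgkd xbgjv hyc ikpa zrrd kfpw
Hunk 3: at line 9 remove [hyc] add [dteu] -> 13 lines: wblv jyb her hms kabbc rjrne dvpde txgkd xbgjv dteu ikpa zrrd kfpw
Hunk 4: at line 1 remove [jyb] add [bvz,gmfu,cyld] -> 15 lines: wblv bvz gmfu cyld her hms kabbc rjrne dvpde txgkd xbgjv dteu ikpa zrrd kfpw
Final line 12: dteu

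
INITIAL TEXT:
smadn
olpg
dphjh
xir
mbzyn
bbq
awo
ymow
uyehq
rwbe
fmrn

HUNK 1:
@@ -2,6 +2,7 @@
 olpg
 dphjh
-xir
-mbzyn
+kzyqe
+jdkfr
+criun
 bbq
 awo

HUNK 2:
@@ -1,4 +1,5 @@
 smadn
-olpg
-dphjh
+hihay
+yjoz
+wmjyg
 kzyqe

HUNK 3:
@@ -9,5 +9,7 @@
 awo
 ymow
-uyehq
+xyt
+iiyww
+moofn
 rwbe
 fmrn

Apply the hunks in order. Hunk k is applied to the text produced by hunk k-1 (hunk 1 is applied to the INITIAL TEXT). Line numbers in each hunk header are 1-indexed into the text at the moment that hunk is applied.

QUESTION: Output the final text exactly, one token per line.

Answer: smadn
hihay
yjoz
wmjyg
kzyqe
jdkfr
criun
bbq
awo
ymow
xyt
iiyww
moofn
rwbe
fmrn

Derivation:
Hunk 1: at line 2 remove [xir,mbzyn] add [kzyqe,jdkfr,criun] -> 12 lines: smadn olpg dphjh kzyqe jdkfr criun bbq awo ymow uyehq rwbe fmrn
Hunk 2: at line 1 remove [olpg,dphjh] add [hihay,yjoz,wmjyg] -> 13 lines: smadn hihay yjoz wmjyg kzyqe jdkfr criun bbq awo ymow uyehq rwbe fmrn
Hunk 3: at line 9 remove [uyehq] add [xyt,iiyww,moofn] -> 15 lines: smadn hihay yjoz wmjyg kzyqe jdkfr criun bbq awo ymow xyt iiyww moofn rwbe fmrn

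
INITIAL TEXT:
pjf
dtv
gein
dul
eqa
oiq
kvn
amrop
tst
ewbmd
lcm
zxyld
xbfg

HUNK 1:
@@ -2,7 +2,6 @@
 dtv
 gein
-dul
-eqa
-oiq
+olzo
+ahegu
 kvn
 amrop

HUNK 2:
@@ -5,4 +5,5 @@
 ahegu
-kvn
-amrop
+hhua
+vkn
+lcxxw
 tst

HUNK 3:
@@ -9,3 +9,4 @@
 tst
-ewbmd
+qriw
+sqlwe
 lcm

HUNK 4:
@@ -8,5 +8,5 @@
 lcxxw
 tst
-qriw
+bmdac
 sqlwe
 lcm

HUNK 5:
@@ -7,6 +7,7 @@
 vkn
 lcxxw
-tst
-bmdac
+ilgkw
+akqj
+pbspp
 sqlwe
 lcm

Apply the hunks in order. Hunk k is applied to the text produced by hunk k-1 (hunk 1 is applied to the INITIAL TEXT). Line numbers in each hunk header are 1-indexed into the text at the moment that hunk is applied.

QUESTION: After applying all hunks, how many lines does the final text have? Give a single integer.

Answer: 15

Derivation:
Hunk 1: at line 2 remove [dul,eqa,oiq] add [olzo,ahegu] -> 12 lines: pjf dtv gein olzo ahegu kvn amrop tst ewbmd lcm zxyld xbfg
Hunk 2: at line 5 remove [kvn,amrop] add [hhua,vkn,lcxxw] -> 13 lines: pjf dtv gein olzo ahegu hhua vkn lcxxw tst ewbmd lcm zxyld xbfg
Hunk 3: at line 9 remove [ewbmd] add [qriw,sqlwe] -> 14 lines: pjf dtv gein olzo ahegu hhua vkn lcxxw tst qriw sqlwe lcm zxyld xbfg
Hunk 4: at line 8 remove [qriw] add [bmdac] -> 14 lines: pjf dtv gein olzo ahegu hhua vkn lcxxw tst bmdac sqlwe lcm zxyld xbfg
Hunk 5: at line 7 remove [tst,bmdac] add [ilgkw,akqj,pbspp] -> 15 lines: pjf dtv gein olzo ahegu hhua vkn lcxxw ilgkw akqj pbspp sqlwe lcm zxyld xbfg
Final line count: 15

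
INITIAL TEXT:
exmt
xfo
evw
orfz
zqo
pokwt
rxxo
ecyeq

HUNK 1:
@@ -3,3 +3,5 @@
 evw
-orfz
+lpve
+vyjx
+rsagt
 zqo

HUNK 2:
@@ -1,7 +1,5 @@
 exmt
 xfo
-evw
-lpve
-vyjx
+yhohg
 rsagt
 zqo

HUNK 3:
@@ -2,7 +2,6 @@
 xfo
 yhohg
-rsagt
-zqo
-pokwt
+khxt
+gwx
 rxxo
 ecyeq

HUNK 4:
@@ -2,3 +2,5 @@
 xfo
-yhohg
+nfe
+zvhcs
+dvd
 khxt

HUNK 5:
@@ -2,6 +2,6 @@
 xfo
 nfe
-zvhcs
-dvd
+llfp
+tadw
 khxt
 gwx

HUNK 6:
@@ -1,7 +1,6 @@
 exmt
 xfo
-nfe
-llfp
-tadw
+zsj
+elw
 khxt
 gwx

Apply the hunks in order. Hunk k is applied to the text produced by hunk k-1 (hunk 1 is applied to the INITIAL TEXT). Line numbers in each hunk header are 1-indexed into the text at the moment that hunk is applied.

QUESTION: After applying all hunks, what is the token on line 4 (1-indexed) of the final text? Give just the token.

Answer: elw

Derivation:
Hunk 1: at line 3 remove [orfz] add [lpve,vyjx,rsagt] -> 10 lines: exmt xfo evw lpve vyjx rsagt zqo pokwt rxxo ecyeq
Hunk 2: at line 1 remove [evw,lpve,vyjx] add [yhohg] -> 8 lines: exmt xfo yhohg rsagt zqo pokwt rxxo ecyeq
Hunk 3: at line 2 remove [rsagt,zqo,pokwt] add [khxt,gwx] -> 7 lines: exmt xfo yhohg khxt gwx rxxo ecyeq
Hunk 4: at line 2 remove [yhohg] add [nfe,zvhcs,dvd] -> 9 lines: exmt xfo nfe zvhcs dvd khxt gwx rxxo ecyeq
Hunk 5: at line 2 remove [zvhcs,dvd] add [llfp,tadw] -> 9 lines: exmt xfo nfe llfp tadw khxt gwx rxxo ecyeq
Hunk 6: at line 1 remove [nfe,llfp,tadw] add [zsj,elw] -> 8 lines: exmt xfo zsj elw khxt gwx rxxo ecyeq
Final line 4: elw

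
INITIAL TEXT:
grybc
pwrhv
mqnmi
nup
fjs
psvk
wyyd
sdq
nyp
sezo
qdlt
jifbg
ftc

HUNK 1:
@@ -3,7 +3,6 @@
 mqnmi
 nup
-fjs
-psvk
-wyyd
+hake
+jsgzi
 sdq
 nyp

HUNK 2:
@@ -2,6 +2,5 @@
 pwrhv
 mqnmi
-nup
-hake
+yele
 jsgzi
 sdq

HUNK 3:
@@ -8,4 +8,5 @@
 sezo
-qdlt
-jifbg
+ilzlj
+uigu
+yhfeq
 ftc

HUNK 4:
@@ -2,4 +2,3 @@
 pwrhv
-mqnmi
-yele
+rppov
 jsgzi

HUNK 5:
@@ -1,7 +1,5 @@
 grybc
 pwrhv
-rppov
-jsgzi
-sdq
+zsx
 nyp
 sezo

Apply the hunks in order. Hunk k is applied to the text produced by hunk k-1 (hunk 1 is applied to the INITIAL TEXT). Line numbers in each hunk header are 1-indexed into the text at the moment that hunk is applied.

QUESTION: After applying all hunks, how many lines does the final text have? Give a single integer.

Hunk 1: at line 3 remove [fjs,psvk,wyyd] add [hake,jsgzi] -> 12 lines: grybc pwrhv mqnmi nup hake jsgzi sdq nyp sezo qdlt jifbg ftc
Hunk 2: at line 2 remove [nup,hake] add [yele] -> 11 lines: grybc pwrhv mqnmi yele jsgzi sdq nyp sezo qdlt jifbg ftc
Hunk 3: at line 8 remove [qdlt,jifbg] add [ilzlj,uigu,yhfeq] -> 12 lines: grybc pwrhv mqnmi yele jsgzi sdq nyp sezo ilzlj uigu yhfeq ftc
Hunk 4: at line 2 remove [mqnmi,yele] add [rppov] -> 11 lines: grybc pwrhv rppov jsgzi sdq nyp sezo ilzlj uigu yhfeq ftc
Hunk 5: at line 1 remove [rppov,jsgzi,sdq] add [zsx] -> 9 lines: grybc pwrhv zsx nyp sezo ilzlj uigu yhfeq ftc
Final line count: 9

Answer: 9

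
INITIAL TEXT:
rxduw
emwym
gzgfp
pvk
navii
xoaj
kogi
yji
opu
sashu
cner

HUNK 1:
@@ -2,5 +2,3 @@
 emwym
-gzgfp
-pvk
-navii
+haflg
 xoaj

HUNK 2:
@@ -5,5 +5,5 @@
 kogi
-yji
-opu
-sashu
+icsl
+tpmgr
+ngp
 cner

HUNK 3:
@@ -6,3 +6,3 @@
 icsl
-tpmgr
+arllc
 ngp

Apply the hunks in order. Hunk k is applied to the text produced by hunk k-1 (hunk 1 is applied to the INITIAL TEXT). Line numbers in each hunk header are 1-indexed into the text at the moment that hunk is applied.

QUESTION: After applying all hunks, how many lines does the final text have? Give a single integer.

Answer: 9

Derivation:
Hunk 1: at line 2 remove [gzgfp,pvk,navii] add [haflg] -> 9 lines: rxduw emwym haflg xoaj kogi yji opu sashu cner
Hunk 2: at line 5 remove [yji,opu,sashu] add [icsl,tpmgr,ngp] -> 9 lines: rxduw emwym haflg xoaj kogi icsl tpmgr ngp cner
Hunk 3: at line 6 remove [tpmgr] add [arllc] -> 9 lines: rxduw emwym haflg xoaj kogi icsl arllc ngp cner
Final line count: 9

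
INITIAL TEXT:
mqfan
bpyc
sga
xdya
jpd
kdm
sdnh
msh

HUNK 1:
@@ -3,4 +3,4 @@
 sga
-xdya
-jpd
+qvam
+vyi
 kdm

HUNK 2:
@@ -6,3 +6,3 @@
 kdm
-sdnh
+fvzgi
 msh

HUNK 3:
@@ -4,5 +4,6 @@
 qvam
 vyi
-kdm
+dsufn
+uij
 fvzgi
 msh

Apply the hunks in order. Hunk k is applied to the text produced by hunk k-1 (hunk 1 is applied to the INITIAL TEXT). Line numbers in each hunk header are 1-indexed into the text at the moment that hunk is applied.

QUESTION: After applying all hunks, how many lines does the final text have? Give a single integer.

Hunk 1: at line 3 remove [xdya,jpd] add [qvam,vyi] -> 8 lines: mqfan bpyc sga qvam vyi kdm sdnh msh
Hunk 2: at line 6 remove [sdnh] add [fvzgi] -> 8 lines: mqfan bpyc sga qvam vyi kdm fvzgi msh
Hunk 3: at line 4 remove [kdm] add [dsufn,uij] -> 9 lines: mqfan bpyc sga qvam vyi dsufn uij fvzgi msh
Final line count: 9

Answer: 9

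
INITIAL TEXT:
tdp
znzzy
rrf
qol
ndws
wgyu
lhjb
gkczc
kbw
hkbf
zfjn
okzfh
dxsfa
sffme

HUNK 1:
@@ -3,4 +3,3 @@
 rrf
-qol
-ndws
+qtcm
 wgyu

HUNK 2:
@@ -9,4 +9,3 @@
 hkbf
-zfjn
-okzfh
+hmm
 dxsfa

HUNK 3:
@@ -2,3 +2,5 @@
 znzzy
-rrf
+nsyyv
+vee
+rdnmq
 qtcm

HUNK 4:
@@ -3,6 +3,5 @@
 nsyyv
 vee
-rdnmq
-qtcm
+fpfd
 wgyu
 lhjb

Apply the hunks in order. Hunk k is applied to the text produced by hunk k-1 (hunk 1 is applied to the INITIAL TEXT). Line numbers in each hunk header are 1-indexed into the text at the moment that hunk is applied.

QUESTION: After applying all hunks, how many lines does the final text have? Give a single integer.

Hunk 1: at line 3 remove [qol,ndws] add [qtcm] -> 13 lines: tdp znzzy rrf qtcm wgyu lhjb gkczc kbw hkbf zfjn okzfh dxsfa sffme
Hunk 2: at line 9 remove [zfjn,okzfh] add [hmm] -> 12 lines: tdp znzzy rrf qtcm wgyu lhjb gkczc kbw hkbf hmm dxsfa sffme
Hunk 3: at line 2 remove [rrf] add [nsyyv,vee,rdnmq] -> 14 lines: tdp znzzy nsyyv vee rdnmq qtcm wgyu lhjb gkczc kbw hkbf hmm dxsfa sffme
Hunk 4: at line 3 remove [rdnmq,qtcm] add [fpfd] -> 13 lines: tdp znzzy nsyyv vee fpfd wgyu lhjb gkczc kbw hkbf hmm dxsfa sffme
Final line count: 13

Answer: 13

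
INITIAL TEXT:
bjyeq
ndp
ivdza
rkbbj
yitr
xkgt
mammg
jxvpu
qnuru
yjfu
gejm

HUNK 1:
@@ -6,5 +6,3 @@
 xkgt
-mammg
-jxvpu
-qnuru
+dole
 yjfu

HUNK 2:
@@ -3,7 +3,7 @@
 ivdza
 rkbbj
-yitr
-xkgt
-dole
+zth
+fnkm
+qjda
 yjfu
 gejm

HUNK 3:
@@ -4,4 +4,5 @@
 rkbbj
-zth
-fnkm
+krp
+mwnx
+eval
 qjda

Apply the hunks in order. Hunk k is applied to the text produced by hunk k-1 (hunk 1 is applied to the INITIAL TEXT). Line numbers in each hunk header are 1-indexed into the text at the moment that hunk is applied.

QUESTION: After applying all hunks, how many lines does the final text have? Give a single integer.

Answer: 10

Derivation:
Hunk 1: at line 6 remove [mammg,jxvpu,qnuru] add [dole] -> 9 lines: bjyeq ndp ivdza rkbbj yitr xkgt dole yjfu gejm
Hunk 2: at line 3 remove [yitr,xkgt,dole] add [zth,fnkm,qjda] -> 9 lines: bjyeq ndp ivdza rkbbj zth fnkm qjda yjfu gejm
Hunk 3: at line 4 remove [zth,fnkm] add [krp,mwnx,eval] -> 10 lines: bjyeq ndp ivdza rkbbj krp mwnx eval qjda yjfu gejm
Final line count: 10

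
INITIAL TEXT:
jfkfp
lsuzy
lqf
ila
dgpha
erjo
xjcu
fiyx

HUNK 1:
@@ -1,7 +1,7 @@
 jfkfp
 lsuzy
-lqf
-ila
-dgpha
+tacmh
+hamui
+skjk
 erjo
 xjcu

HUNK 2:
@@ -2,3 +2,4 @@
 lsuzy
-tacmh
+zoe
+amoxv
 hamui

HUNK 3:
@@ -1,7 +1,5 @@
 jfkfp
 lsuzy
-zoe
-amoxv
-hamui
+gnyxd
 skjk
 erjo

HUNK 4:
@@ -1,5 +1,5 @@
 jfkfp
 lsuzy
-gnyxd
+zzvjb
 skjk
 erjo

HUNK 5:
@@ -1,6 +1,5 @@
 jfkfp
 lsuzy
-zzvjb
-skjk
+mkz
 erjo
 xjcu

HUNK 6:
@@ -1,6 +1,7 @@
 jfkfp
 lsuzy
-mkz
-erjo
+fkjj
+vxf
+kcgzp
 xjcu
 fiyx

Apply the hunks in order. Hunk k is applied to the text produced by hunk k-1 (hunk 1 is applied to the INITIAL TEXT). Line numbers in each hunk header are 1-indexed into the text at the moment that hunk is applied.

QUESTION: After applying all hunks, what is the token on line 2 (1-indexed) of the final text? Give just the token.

Hunk 1: at line 1 remove [lqf,ila,dgpha] add [tacmh,hamui,skjk] -> 8 lines: jfkfp lsuzy tacmh hamui skjk erjo xjcu fiyx
Hunk 2: at line 2 remove [tacmh] add [zoe,amoxv] -> 9 lines: jfkfp lsuzy zoe amoxv hamui skjk erjo xjcu fiyx
Hunk 3: at line 1 remove [zoe,amoxv,hamui] add [gnyxd] -> 7 lines: jfkfp lsuzy gnyxd skjk erjo xjcu fiyx
Hunk 4: at line 1 remove [gnyxd] add [zzvjb] -> 7 lines: jfkfp lsuzy zzvjb skjk erjo xjcu fiyx
Hunk 5: at line 1 remove [zzvjb,skjk] add [mkz] -> 6 lines: jfkfp lsuzy mkz erjo xjcu fiyx
Hunk 6: at line 1 remove [mkz,erjo] add [fkjj,vxf,kcgzp] -> 7 lines: jfkfp lsuzy fkjj vxf kcgzp xjcu fiyx
Final line 2: lsuzy

Answer: lsuzy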